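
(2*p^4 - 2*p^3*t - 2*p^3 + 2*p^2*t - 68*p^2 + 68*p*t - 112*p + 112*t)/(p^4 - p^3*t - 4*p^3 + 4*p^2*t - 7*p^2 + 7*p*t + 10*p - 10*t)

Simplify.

Factor: 2*p^4 - 2*p^3*t - 2*p^3 + 2*p^2*t - 68*p^2 + 68*p*t - 112*p + 112*t = 2*(p + 2)*(p + 4)*(p - t)*(p - 7);  p^4 - p^3*t - 4*p^3 + 4*p^2*t - 7*p^2 + 7*p*t + 10*p - 10*t = (p - 1)*(p + 2)*(p - 5)*(p - t)
Cancel the common factors (p - t), (p + 2).

(2*p^2 - 6*p - 56)/(p^2 - 6*p + 5)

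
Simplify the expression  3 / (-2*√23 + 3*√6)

Multiply numerator and denominator by 3*√6 + 2*√23.
Denominator becomes -38; numerator becomes 9*√6 + 6*√23.

(-6*√23 - 9*√6)/38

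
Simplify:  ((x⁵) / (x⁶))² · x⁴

Inside the bracket: (x^-1)
Raise to the power 2: (x^-2)
Multiply by x⁴: add exponents.

x²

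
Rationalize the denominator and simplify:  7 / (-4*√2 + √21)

(-28*√2 - 7*√21)/11

Multiply numerator and denominator by √21 + 4*√2.
Denominator becomes -11; numerator becomes 7*√21 + 28*√2.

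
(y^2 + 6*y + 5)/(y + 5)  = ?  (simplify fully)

y + 1

Factor: y^2 + 6*y + 5 = (y + 5)*(y + 1)
Cancel the common factor (y + 5).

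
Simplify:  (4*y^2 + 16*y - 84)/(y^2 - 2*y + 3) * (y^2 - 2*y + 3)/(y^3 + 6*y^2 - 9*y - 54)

(4*y + 28)/(y^2 + 9*y + 18)

Factor: 4*y^2 + 16*y - 84 = 4*(y + 7)*(y - 3);  y^3 + 6*y^2 - 9*y - 54 = (y + 6)*(y + 3)*(y - 3)
Cancel the common factors (y^2 - 2*y + 3), (y - 3).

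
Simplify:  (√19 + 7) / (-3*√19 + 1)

Multiply numerator and denominator by 1 + 3*√19.
Denominator becomes -170; numerator becomes 64 + 22*√19.

(-11*√19 - 32)/85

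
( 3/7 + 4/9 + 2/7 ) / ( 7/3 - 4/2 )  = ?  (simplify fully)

73/21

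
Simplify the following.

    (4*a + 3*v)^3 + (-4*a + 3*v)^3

288*a^2*v + 54*v^3

Only the even-power cross terms survive.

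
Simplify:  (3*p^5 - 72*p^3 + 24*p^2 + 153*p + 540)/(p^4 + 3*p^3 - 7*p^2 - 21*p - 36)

(3*p^2 + 3*p - 60)/(p + 4)

Factor: 3*p^5 - 72*p^3 + 24*p^2 + 153*p + 540 = 3*(p + 5)*(p^2 + 2*p + 3)*(p - 3)*(p - 4);  p^4 + 3*p^3 - 7*p^2 - 21*p - 36 = (p - 3)*(p + 4)*(p^2 + 2*p + 3)
Cancel the common factors (p^2 + 2*p + 3), (p - 3).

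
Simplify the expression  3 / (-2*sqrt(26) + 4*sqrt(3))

Multiply numerator and denominator by 4*sqrt(3) + 2*sqrt(26).
Denominator becomes -56; numerator becomes 12*sqrt(3) + 6*sqrt(26).

(-3*sqrt(26) - 6*sqrt(3))/28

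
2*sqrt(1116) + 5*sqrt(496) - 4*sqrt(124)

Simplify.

24*sqrt(31)

2*sqrt(1116) = 12*sqrt(31); 5*sqrt(496) = 20*sqrt(31); 4*sqrt(124) = 8*sqrt(31)
Combine: (12 + 20 - 8)·sqrt(31) = 24*sqrt(31)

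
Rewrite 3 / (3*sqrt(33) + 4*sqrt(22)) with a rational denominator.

Multiply numerator and denominator by -3*sqrt(33) + 4*sqrt(22).
Denominator becomes 55; numerator becomes -9*sqrt(33) + 12*sqrt(22).

(-9*sqrt(33) + 12*sqrt(22))/55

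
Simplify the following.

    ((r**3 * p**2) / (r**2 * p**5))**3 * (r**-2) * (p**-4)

Inside the bracket: r**1 * (p**-3)
Raise to the power 3: r**3 * (p**-9)
Multiply by (r**-2) * (p**-4): add exponents.

r/p**13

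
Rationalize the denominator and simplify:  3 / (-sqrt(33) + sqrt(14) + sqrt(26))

Group as (sqrt(14) + sqrt(26)) - sqrt(33); multiply by (sqrt(14) + sqrt(26)) + sqrt(33), then rationalise the remaining surd.

(-7*sqrt(33) + 21*sqrt(26) + 45*sqrt(14) + 4*sqrt(3003))/469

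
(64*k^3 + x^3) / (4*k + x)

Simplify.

16*k^2 - 4*k*x + x^2

(4*k)^3 + x^3 = (4*k + x)(16*k^2 - 4*k*x + x^2).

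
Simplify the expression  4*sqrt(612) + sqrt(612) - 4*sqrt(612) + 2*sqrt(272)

4*sqrt(612) = 24*sqrt(17); sqrt(612) = 6*sqrt(17); 4*sqrt(612) = 24*sqrt(17); 2*sqrt(272) = 8*sqrt(17)
Combine: (24 + 6 - 24 + 8)·sqrt(17) = 14*sqrt(17)

14*sqrt(17)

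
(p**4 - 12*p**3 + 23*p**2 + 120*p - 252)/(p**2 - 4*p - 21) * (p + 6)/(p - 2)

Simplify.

Factor: p**4 - 12*p**3 + 23*p**2 + 120*p - 252 = (p - 2)*(p + 3)*(p - 7)*(p - 6);  p**2 - 4*p - 21 = (p + 3)*(p - 7)
Cancel the common factors (p + 3), (p - 2), (p - 7).

p**2 - 36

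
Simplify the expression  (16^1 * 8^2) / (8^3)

2^1

16^1 = 2^4; 8^2 = 2^6; 8^3 = 2^9
Combine exponents: 2^1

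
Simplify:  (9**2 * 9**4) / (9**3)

9**2 = 3**4; 9**4 = 3**8; 9**3 = 3**6
Combine exponents: 3**6

3**6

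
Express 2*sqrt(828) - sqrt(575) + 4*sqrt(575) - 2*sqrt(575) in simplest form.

2*sqrt(828) = 12*sqrt(23); sqrt(575) = 5*sqrt(23); 4*sqrt(575) = 20*sqrt(23); 2*sqrt(575) = 10*sqrt(23)
Combine: (12 - 5 + 20 - 10)·sqrt(23) = 17*sqrt(23)

17*sqrt(23)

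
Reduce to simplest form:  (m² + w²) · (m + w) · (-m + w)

Telescope via difference of squares: (w+m)(w-m) = -m² + w², then repeat with the next factor.

-m⁴ + w⁴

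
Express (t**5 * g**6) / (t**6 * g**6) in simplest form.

1/t

Quotient: (t**-1)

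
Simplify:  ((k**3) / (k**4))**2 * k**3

k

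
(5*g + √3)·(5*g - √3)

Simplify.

25*g² - 3

Product of conjugates: (P+Q)(P-Q) = P^2 - Q^2.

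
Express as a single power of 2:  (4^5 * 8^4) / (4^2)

4^5 = 2^10; 8^4 = 2^12; 4^2 = 2^4
Combine exponents: 2^18

2^18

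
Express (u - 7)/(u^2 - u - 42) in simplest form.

Factor: u^2 - u - 42 = (u - 7)*(u + 6)
Cancel the common factor (u - 7).

1/(u + 6)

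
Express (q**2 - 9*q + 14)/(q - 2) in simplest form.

q - 7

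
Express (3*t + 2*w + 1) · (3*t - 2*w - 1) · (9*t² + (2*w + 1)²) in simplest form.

81*t⁴ - 16*w⁴ - 32*w³ - 24*w² - 8*w - 1

((3*t)+(2*w + 1))((3*t)-(2*w + 1)) = 9*t² - 4*w² - 4*w - 1; continue pairing.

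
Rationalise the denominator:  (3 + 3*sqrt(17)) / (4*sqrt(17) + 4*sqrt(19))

(-51 - 3*sqrt(17) + 3*sqrt(19) + 3*sqrt(323))/8

Multiply numerator and denominator by -4*sqrt(19) + 4*sqrt(17).
Denominator becomes -32; numerator becomes -12*sqrt(323) - 12*sqrt(19) + 12*sqrt(17) + 204.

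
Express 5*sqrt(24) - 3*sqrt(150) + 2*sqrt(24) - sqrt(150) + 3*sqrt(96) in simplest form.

5*sqrt(24) = 10*sqrt(6); 3*sqrt(150) = 15*sqrt(6); 2*sqrt(24) = 4*sqrt(6); sqrt(150) = 5*sqrt(6); 3*sqrt(96) = 12*sqrt(6)
Combine: (10 - 15 + 4 - 5 + 12)·sqrt(6) = 6*sqrt(6)

6*sqrt(6)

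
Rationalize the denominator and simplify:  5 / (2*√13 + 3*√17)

Multiply numerator and denominator by -3*√17 + 2*√13.
Denominator becomes -101; numerator becomes -15*√17 + 10*√13.

(-10*√13 + 15*√17)/101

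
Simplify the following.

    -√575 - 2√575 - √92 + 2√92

-13*√23

√575 = 5*√23; 2√575 = 10*√23; √92 = 2*√23; 2√92 = 4*√23
Combine: (-5 - 10 - 2 + 4)·√23 = -13*√23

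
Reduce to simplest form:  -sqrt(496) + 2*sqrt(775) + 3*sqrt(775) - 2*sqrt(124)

sqrt(496) = 4*sqrt(31); 2*sqrt(775) = 10*sqrt(31); 3*sqrt(775) = 15*sqrt(31); 2*sqrt(124) = 4*sqrt(31)
Combine: (-4 + 10 + 15 - 4)·sqrt(31) = 17*sqrt(31)

17*sqrt(31)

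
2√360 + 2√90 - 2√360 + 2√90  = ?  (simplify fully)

12*√10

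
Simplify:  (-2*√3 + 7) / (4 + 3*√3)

(-46 + 29*√3)/11

Multiply numerator and denominator by -3*√3 + 4.
Denominator becomes -11; numerator becomes -29*√3 + 46.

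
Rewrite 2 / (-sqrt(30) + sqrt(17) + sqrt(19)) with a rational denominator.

(-3*sqrt(30) + 14*sqrt(19) + 16*sqrt(17) + sqrt(9690))/314

Group as (sqrt(17) + sqrt(19)) - sqrt(30); multiply by (sqrt(17) + sqrt(19)) + sqrt(30), then rationalise the remaining surd.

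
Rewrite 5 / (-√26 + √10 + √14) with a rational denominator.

Group as (√10 + √14) - √26; multiply by (√10 + √14) + √26, then rationalise the remaining surd.

(5*√26 + 55*√14 + 75*√10 + 10*√910)/278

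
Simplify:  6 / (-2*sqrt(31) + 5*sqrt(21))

(12*sqrt(31) + 30*sqrt(21))/401

Multiply numerator and denominator by 2*sqrt(31) + 5*sqrt(21).
Denominator becomes 401; numerator becomes 12*sqrt(31) + 30*sqrt(21).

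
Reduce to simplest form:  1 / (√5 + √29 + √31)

Group as (√5 + √31) + √29; multiply by (√5 + √31) - √29, then rationalise the remaining surd.

(-2*√4495 + 3*√31 + 7*√29 + 55*√5)/571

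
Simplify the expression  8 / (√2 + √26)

(-√2 + √26)/3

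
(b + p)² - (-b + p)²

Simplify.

4*b*p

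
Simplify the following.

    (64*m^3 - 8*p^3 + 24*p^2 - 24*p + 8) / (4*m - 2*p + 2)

16*m^2 + 8*m*p - 8*m + 4*p^2 - 8*p + 4

Factor as (a-b)(a^2+ab+b^2) with a=(4*m), b=(2*p - 2).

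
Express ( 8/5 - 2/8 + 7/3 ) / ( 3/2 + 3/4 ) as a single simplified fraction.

Numerator: 8/5 - 2/8 + 7/3 = 221/60
Denominator: 3/2 + 3/4 = 9/4
Divide: (221/60) · (4/9) = 221/135

221/135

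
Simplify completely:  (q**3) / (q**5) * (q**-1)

q**(-3)

Quotient: (q**-2)
Multiply by (q**-1): add exponents.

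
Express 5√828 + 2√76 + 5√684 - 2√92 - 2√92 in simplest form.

5√828 = 30*√23; 2√76 = 4*√19; 5√684 = 30*√19; 2√92 = 4*√23; 2√92 = 4*√23

22*√23 + 34*√19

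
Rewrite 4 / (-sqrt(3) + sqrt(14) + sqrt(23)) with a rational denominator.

(-34*sqrt(3) - 6*sqrt(23) + 12*sqrt(14) + 2*sqrt(966))/33

Group as (sqrt(14) + sqrt(23)) - sqrt(3); multiply by (sqrt(14) + sqrt(23)) + sqrt(3), then rationalise the remaining surd.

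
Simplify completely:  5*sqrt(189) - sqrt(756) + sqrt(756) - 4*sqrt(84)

7*sqrt(21)

5*sqrt(189) = 15*sqrt(21); sqrt(756) = 6*sqrt(21); sqrt(756) = 6*sqrt(21); 4*sqrt(84) = 8*sqrt(21)
Combine: (15 - 6 + 6 - 8)·sqrt(21) = 7*sqrt(21)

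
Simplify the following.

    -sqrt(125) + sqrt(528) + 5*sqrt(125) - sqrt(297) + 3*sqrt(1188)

sqrt(125) = 5*sqrt(5); sqrt(528) = 4*sqrt(33); 5*sqrt(125) = 25*sqrt(5); sqrt(297) = 3*sqrt(33); 3*sqrt(1188) = 18*sqrt(33)

20*sqrt(5) + 19*sqrt(33)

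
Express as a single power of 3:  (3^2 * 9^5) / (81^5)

3^(-8)

3^2 = 3^2; 9^5 = 3^10; 81^5 = 3^20
Combine exponents: 3^(-8)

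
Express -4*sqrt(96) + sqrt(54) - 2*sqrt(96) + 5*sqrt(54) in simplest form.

-6*sqrt(6)

4*sqrt(96) = 16*sqrt(6); sqrt(54) = 3*sqrt(6); 2*sqrt(96) = 8*sqrt(6); 5*sqrt(54) = 15*sqrt(6)
Combine: (-16 + 3 - 8 + 15)·sqrt(6) = -6*sqrt(6)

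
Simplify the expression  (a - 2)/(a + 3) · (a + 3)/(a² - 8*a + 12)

Factor: a² - 8*a + 12 = (a - 6)·(a - 2)
Cancel the common factors (a + 3), (a - 2).

1/(a - 6)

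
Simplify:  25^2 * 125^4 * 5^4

5^20

25^2 = 5^4; 125^4 = 5^12; 5^4 = 5^4
Combine exponents: 5^20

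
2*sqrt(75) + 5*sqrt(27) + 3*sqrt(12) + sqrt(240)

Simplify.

2*sqrt(75) = 10*sqrt(3); 5*sqrt(27) = 15*sqrt(3); 3*sqrt(12) = 6*sqrt(3); sqrt(240) = 4*sqrt(15)

4*sqrt(15) + 31*sqrt(3)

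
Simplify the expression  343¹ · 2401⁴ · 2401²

7^27

343¹ = 7^3; 2401⁴ = 7^16; 2401² = 7^8
Combine exponents: 7^27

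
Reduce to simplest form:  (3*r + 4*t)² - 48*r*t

After expansion: 9*r² - 24*r*t + 16*t² — a perfect-square trinomial.

(3*r - 4*t)²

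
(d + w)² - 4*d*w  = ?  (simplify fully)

(d - w)²

After expansion: d² - 2*d*w + w² — a perfect-square trinomial.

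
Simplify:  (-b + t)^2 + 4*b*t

Expand the square and combine the 4*b*t term.

(b + t)^2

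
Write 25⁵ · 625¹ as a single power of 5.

5^14

25⁵ = 5^10; 625¹ = 5^4
Combine exponents: 5^14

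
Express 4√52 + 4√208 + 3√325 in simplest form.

39*√13

4√52 = 8*√13; 4√208 = 16*√13; 3√325 = 15*√13
Combine: (8 + 16 + 15)·√13 = 39*√13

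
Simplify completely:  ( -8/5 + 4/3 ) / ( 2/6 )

-4/5

Numerator: -8/5 + 4/3 = -4/15
Denominator: 2/6 = 1/3
Divide: (-4/15) · (3) = -4/5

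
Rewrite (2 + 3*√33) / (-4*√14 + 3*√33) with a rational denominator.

Multiply numerator and denominator by 4*√14 + 3*√33.
Denominator becomes 73; numerator becomes 8*√14 + 6*√33 + 12*√462 + 297.

(8*√14 + 6*√33 + 12*√462 + 297)/73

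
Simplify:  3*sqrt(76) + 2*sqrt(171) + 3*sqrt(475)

27*sqrt(19)

3*sqrt(76) = 6*sqrt(19); 2*sqrt(171) = 6*sqrt(19); 3*sqrt(475) = 15*sqrt(19)
Combine: (6 + 6 + 15)·sqrt(19) = 27*sqrt(19)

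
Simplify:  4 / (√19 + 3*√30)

Multiply numerator and denominator by -√19 + 3*√30.
Denominator becomes 251; numerator becomes -4*√19 + 12*√30.

(-4*√19 + 12*√30)/251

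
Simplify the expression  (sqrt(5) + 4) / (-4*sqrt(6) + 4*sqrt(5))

Multiply numerator and denominator by 4*sqrt(5) + 4*sqrt(6).
Denominator becomes -16; numerator becomes 20 + 4*sqrt(30) + 16*sqrt(5) + 16*sqrt(6).

(-4*sqrt(6) - 4*sqrt(5) - sqrt(30) - 5)/4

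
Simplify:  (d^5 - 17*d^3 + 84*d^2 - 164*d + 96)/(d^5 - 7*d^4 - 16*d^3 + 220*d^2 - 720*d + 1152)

(d^2 - 3*d + 2)/(d^2 - 10*d + 24)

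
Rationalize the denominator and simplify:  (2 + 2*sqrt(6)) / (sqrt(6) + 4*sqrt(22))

(-6 - sqrt(6) + 4*sqrt(22) + 8*sqrt(33))/173

Multiply numerator and denominator by -4*sqrt(22) + sqrt(6).
Denominator becomes -346; numerator becomes -16*sqrt(33) - 8*sqrt(22) + 2*sqrt(6) + 12.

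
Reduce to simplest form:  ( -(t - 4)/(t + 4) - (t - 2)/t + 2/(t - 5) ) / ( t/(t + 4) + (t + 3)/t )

(-2*t^3 + 14*t^2 + 6*t - 40)/(2*t^3 - 3*t^2 - 23*t - 60)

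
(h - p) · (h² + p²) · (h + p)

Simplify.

Pair the conjugate factors: (h+p)(h-p) = h² - p², then repeat with the next factor.

h⁴ - p⁴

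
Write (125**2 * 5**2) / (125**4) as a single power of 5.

5**(-4)

125**2 = 5**6; 5**2 = 5**2; 125**4 = 5**12
Combine exponents: 5**(-4)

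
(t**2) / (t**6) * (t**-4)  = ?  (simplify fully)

Quotient: (t**-4)
Multiply by (t**-4): add exponents.

t**(-8)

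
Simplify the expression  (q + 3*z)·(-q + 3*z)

Difference of squares with P = 3*z, Q = q.

-q² + 9*z²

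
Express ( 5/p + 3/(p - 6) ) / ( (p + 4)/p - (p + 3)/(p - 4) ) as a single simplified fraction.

Numerator: 5/p + 3/(p - 6) = (8*p - 30)/(p² - 6*p)
Denominator: (p + 4)/p - (p + 3)/(p - 4) = (-3*p - 16)/(p² - 4*p)
Divide: ((8*p - 30)/(p² - 6*p)) · ((p² - 4*p)/(-3*p - 16)) = (-8*p² + 62*p - 120)/(3*p² - 2*p - 96)

(-8*p² + 62*p - 120)/(3*p² - 2*p - 96)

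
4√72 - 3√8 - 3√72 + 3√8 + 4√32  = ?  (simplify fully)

4√72 = 24*√2; 3√8 = 6*√2; 3√72 = 18*√2; 3√8 = 6*√2; 4√32 = 16*√2
Combine: (24 - 6 - 18 + 6 + 16)·√2 = 22*√2

22*√2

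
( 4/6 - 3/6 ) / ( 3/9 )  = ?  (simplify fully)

1/2

Numerator: 4/6 - 3/6 = 1/6
Denominator: 3/9 = 1/3
Divide: (1/6) · (3) = 1/2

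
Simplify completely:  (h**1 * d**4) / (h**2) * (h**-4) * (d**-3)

Quotient: (h**-1) * d**4
Multiply by (h**-4) * (d**-3): add exponents.

d/h**5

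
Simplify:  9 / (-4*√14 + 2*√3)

Multiply numerator and denominator by 2*√3 + 4*√14.
Denominator becomes -212; numerator becomes 18*√3 + 36*√14.

(-18*√14 - 9*√3)/106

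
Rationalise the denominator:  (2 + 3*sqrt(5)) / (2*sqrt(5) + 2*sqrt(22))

Multiply numerator and denominator by -2*sqrt(22) + 2*sqrt(5).
Denominator becomes -68; numerator becomes -6*sqrt(110) - 4*sqrt(22) + 4*sqrt(5) + 30.

(-15 - 2*sqrt(5) + 2*sqrt(22) + 3*sqrt(110))/34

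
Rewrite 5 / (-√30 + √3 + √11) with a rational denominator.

(-40*√30 - 55*√11 - 95*√3 - 15*√110)/62

Group as (√3 + √11) - √30; multiply by (√3 + √11) + √30, then rationalise the remaining surd.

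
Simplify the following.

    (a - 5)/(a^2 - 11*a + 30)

Factor: a^2 - 11*a + 30 = (a - 5)*(a - 6)
Cancel the common factor (a - 5).

1/(a - 6)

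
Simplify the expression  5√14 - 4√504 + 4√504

5*√14

5√14 = 5*√14; 4√504 = 24*√14; 4√504 = 24*√14
Combine: (5 - 24 + 24)·√14 = 5*√14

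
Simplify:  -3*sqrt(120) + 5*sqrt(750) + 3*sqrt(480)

3*sqrt(120) = 6*sqrt(30); 5*sqrt(750) = 25*sqrt(30); 3*sqrt(480) = 12*sqrt(30)
Combine: (-6 + 25 + 12)·sqrt(30) = 31*sqrt(30)

31*sqrt(30)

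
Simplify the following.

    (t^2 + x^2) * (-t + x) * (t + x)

Telescope via difference of squares: (x+t)(x-t) = -t^2 + x^2, then repeat with the next factor.

-t^4 + x^4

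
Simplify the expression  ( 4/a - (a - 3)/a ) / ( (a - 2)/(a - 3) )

(-a² + 10*a - 21)/(a² - 2*a)

Numerator: 4/a - (a - 3)/a = (-a + 7)/a
Denominator: (a - 2)/(a - 3) = (a - 2)/(a - 3)
Divide: ((-a + 7)/a) · ((a - 3)/(a - 2)) = (-a² + 10*a - 21)/(a² - 2*a)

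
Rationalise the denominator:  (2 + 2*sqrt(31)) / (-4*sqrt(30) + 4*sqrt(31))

Multiply numerator and denominator by 4*sqrt(30) + 4*sqrt(31).
Denominator becomes 16; numerator becomes 8*sqrt(30) + 8*sqrt(31) + 8*sqrt(930) + 248.

(sqrt(30) + sqrt(31) + sqrt(930) + 31)/2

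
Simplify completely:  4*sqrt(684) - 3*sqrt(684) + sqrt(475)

4*sqrt(684) = 24*sqrt(19); 3*sqrt(684) = 18*sqrt(19); sqrt(475) = 5*sqrt(19)
Combine: (24 - 18 + 5)·sqrt(19) = 11*sqrt(19)

11*sqrt(19)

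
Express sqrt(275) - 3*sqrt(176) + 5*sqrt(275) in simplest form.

sqrt(275) = 5*sqrt(11); 3*sqrt(176) = 12*sqrt(11); 5*sqrt(275) = 25*sqrt(11)
Combine: (5 - 12 + 25)·sqrt(11) = 18*sqrt(11)

18*sqrt(11)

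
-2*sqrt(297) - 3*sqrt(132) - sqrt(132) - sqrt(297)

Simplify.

-17*sqrt(33)

2*sqrt(297) = 6*sqrt(33); 3*sqrt(132) = 6*sqrt(33); sqrt(132) = 2*sqrt(33); sqrt(297) = 3*sqrt(33)
Combine: (-6 - 6 - 2 - 3)·sqrt(33) = -17*sqrt(33)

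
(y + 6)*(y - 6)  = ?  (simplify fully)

y^2 - 36

Product of conjugates: (P+Q)(P-Q) = P^2 - Q^2.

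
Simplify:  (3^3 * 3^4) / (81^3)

3^(-5)

3^3 = 3^3; 3^4 = 3^4; 81^3 = 3^12
Combine exponents: 3^(-5)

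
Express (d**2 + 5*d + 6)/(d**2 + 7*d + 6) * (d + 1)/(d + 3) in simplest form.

Factor: d**2 + 5*d + 6 = (d + 3)*(d + 2);  d**2 + 7*d + 6 = (d + 1)*(d + 6)
Cancel the common factors (d + 1), (d + 3).

(d + 2)/(d + 6)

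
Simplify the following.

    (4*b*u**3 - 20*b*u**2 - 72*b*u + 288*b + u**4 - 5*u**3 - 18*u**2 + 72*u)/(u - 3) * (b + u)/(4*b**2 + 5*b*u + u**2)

u**2 - 2*u - 24

Factor: 4*b*u**3 - 20*b*u**2 - 72*b*u + 288*b + u**4 - 5*u**3 - 18*u**2 + 72*u = (u - 6)*(4*b + u)*(u - 3)*(u + 4);  4*b**2 + 5*b*u + u**2 = (b + u)*(4*b + u)
Cancel the common factors (b + u), (u - 3), (4*b + u).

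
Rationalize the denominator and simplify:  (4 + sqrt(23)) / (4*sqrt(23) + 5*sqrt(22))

(-92 - 16*sqrt(23) + 20*sqrt(22) + 5*sqrt(506))/182

Multiply numerator and denominator by -5*sqrt(22) + 4*sqrt(23).
Denominator becomes -182; numerator becomes -5*sqrt(506) - 20*sqrt(22) + 16*sqrt(23) + 92.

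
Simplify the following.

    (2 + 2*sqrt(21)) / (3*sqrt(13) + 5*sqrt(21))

(-3*sqrt(273) - 3*sqrt(13) + 5*sqrt(21) + 105)/204

Multiply numerator and denominator by -3*sqrt(13) + 5*sqrt(21).
Denominator becomes 408; numerator becomes -6*sqrt(273) - 6*sqrt(13) + 10*sqrt(21) + 210.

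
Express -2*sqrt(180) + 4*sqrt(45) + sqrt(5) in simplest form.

sqrt(5)

2*sqrt(180) = 12*sqrt(5); 4*sqrt(45) = 12*sqrt(5); sqrt(5) = sqrt(5)
Combine: (-12 + 12 + 1)·sqrt(5) = sqrt(5)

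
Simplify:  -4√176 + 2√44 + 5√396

4√176 = 16*√11; 2√44 = 4*√11; 5√396 = 30*√11
Combine: (-16 + 4 + 30)·√11 = 18*√11

18*√11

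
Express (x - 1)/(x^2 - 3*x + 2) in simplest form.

Factor: x^2 - 3*x + 2 = (x - 2)*(x - 1)
Cancel the common factor (x - 1).

1/(x - 2)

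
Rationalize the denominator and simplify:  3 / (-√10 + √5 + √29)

Group as (√5 + √29) - √10; multiply by (√5 + √29) + √10, then rationalise the remaining surd.

(-36*√10 - 21*√29 + 51*√5 + 15*√58)/2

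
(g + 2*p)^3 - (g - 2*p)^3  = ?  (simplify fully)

Binomially expand both and collect terms in g, (2*p).

12*g^2*p + 16*p^3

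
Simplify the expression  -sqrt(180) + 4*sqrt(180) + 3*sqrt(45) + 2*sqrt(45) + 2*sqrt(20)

sqrt(180) = 6*sqrt(5); 4*sqrt(180) = 24*sqrt(5); 3*sqrt(45) = 9*sqrt(5); 2*sqrt(45) = 6*sqrt(5); 2*sqrt(20) = 4*sqrt(5)
Combine: (-6 + 24 + 9 + 6 + 4)·sqrt(5) = 37*sqrt(5)

37*sqrt(5)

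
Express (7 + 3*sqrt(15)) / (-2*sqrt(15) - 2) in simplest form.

Multiply numerator and denominator by -2 + 2*sqrt(15).
Denominator becomes -56; numerator becomes 8*sqrt(15) + 76.

(-19 - 2*sqrt(15))/14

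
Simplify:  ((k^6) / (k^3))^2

Inside the bracket: k^3
Raise to the power 2: k^6

k^6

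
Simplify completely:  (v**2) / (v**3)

Quotient: (v**-1)

1/v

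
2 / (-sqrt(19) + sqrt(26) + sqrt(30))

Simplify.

Group as (sqrt(26) + sqrt(30)) - sqrt(19); multiply by (sqrt(26) + sqrt(30)) + sqrt(19), then rationalise the remaining surd.

(-74*sqrt(19) + 30*sqrt(30) + 46*sqrt(26) + 8*sqrt(3705))/1751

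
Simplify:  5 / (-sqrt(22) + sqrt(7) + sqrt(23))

Group as (sqrt(7) + sqrt(23)) - sqrt(22); multiply by (sqrt(7) + sqrt(23)) + sqrt(22), then rationalise the remaining surd.

(-4*sqrt(22) + 3*sqrt(23) + 19*sqrt(7) + sqrt(3542))/58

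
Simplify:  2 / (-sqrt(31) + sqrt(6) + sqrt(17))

(4*sqrt(31) + 10*sqrt(17) + 21*sqrt(6) + sqrt(3162))/86

Group as (sqrt(6) + sqrt(17)) - sqrt(31); multiply by (sqrt(6) + sqrt(17)) + sqrt(31), then rationalise the remaining surd.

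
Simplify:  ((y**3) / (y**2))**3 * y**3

Inside the bracket: y**1
Raise to the power 3: y**3
Multiply by y**3: add exponents.

y**6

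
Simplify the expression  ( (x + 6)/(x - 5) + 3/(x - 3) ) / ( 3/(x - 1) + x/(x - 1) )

(x³ + 5*x² - 39*x + 33)/(x³ - 5*x² - 9*x + 45)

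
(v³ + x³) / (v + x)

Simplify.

v² - v*x + x²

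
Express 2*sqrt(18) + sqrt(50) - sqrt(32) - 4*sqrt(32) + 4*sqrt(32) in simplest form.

2*sqrt(18) = 6*sqrt(2); sqrt(50) = 5*sqrt(2); sqrt(32) = 4*sqrt(2); 4*sqrt(32) = 16*sqrt(2); 4*sqrt(32) = 16*sqrt(2)
Combine: (6 + 5 - 4 - 16 + 16)·sqrt(2) = 7*sqrt(2)

7*sqrt(2)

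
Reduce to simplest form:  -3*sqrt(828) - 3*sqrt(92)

3*sqrt(828) = 18*sqrt(23); 3*sqrt(92) = 6*sqrt(23)
Combine: (-18 - 6)·sqrt(23) = -24*sqrt(23)

-24*sqrt(23)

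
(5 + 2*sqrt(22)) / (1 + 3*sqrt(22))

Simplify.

Multiply numerator and denominator by -3*sqrt(22) + 1.
Denominator becomes -197; numerator becomes -127 - 13*sqrt(22).

(13*sqrt(22) + 127)/197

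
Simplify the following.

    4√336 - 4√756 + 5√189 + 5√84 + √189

20*√21

4√336 = 16*√21; 4√756 = 24*√21; 5√189 = 15*√21; 5√84 = 10*√21; √189 = 3*√21
Combine: (16 - 24 + 15 + 10 + 3)·√21 = 20*√21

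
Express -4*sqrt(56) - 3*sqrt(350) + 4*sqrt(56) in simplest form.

-15*sqrt(14)

4*sqrt(56) = 8*sqrt(14); 3*sqrt(350) = 15*sqrt(14); 4*sqrt(56) = 8*sqrt(14)
Combine: (-8 - 15 + 8)·sqrt(14) = -15*sqrt(14)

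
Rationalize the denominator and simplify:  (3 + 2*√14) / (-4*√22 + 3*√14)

(-16*√77 - 84 - 12*√22 - 9*√14)/226

Multiply numerator and denominator by 3*√14 + 4*√22.
Denominator becomes -226; numerator becomes 9*√14 + 12*√22 + 84 + 16*√77.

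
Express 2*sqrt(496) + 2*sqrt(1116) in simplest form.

2*sqrt(496) = 8*sqrt(31); 2*sqrt(1116) = 12*sqrt(31)
Combine: (8 + 12)·sqrt(31) = 20*sqrt(31)

20*sqrt(31)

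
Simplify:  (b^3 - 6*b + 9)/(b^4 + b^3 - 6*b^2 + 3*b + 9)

1/(b + 1)

Factor: b^3 - 6*b + 9 = (b + 3)*(b^2 - 3*b + 3);  b^4 + b^3 - 6*b^2 + 3*b + 9 = (b + 3)*(b + 1)*(b^2 - 3*b + 3)
Cancel the common factors (b^2 - 3*b + 3), (b + 3).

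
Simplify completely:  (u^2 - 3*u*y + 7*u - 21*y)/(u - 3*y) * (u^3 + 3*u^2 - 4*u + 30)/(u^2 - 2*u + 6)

Factor: u^2 - 3*u*y + 7*u - 21*y = (u - 3*y)*(u + 7);  u^3 + 3*u^2 - 4*u + 30 = (u^2 - 2*u + 6)*(u + 5)
Cancel the common factors (u^2 - 2*u + 6), (u - 3*y).

u^2 + 12*u + 35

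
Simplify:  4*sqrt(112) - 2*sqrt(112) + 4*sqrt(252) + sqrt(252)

38*sqrt(7)

4*sqrt(112) = 16*sqrt(7); 2*sqrt(112) = 8*sqrt(7); 4*sqrt(252) = 24*sqrt(7); sqrt(252) = 6*sqrt(7)
Combine: (16 - 8 + 24 + 6)·sqrt(7) = 38*sqrt(7)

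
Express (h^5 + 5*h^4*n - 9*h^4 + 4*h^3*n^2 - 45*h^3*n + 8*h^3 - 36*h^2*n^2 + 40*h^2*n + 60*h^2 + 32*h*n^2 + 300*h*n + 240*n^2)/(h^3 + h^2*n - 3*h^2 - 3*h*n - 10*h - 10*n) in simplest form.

h^2 + 4*h*n - 6*h - 24*n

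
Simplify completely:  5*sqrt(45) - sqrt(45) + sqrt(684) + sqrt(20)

6*sqrt(19) + 14*sqrt(5)

5*sqrt(45) = 15*sqrt(5); sqrt(45) = 3*sqrt(5); sqrt(684) = 6*sqrt(19); sqrt(20) = 2*sqrt(5)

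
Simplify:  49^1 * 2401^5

7^22

49^1 = 7^2; 2401^5 = 7^20
Combine exponents: 7^22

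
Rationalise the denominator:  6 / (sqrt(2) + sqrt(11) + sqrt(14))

Group as (sqrt(11) + sqrt(14)) + sqrt(2); multiply by (sqrt(11) + sqrt(14)) - sqrt(2), then rationalise the remaining surd.

(-8*sqrt(77) - 2*sqrt(14) + 10*sqrt(11) + 46*sqrt(2))/29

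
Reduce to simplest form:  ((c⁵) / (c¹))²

Inside the bracket: c⁴
Raise to the power 2: c⁸

c⁸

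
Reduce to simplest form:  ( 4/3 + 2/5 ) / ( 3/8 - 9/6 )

Numerator: 4/3 + 2/5 = 26/15
Denominator: 3/8 - 9/6 = -9/8
Divide: (26/15) · (-8/9) = -208/135

-208/135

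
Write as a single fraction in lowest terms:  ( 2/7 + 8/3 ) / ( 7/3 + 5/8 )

Numerator: 2/7 + 8/3 = 62/21
Denominator: 7/3 + 5/8 = 71/24
Divide: (62/21) · (24/71) = 496/497

496/497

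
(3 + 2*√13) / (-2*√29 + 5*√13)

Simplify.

(6*√29 + 15*√13 + 4*√377 + 130)/209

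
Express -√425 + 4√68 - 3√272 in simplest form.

-9*√17

√425 = 5*√17; 4√68 = 8*√17; 3√272 = 12*√17
Combine: (-5 + 8 - 12)·√17 = -9*√17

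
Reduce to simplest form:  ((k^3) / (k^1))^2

Inside the bracket: k^2
Raise to the power 2: k^4

k^4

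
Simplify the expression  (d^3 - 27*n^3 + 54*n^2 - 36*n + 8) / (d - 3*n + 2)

d^3 - (3*n - 2)^3 = (d - 3*n + 2)(d^2 + 3*d*n - 2*d + 9*n^2 - 12*n + 4).

d^2 + 3*d*n - 2*d + 9*n^2 - 12*n + 4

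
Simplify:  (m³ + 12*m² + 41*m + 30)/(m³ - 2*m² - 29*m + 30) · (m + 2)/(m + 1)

(m² + 8*m + 12)/(m² - 7*m + 6)

Factor: m³ + 12*m² + 41*m + 30 = (m + 5)·(m + 6)·(m + 1);  m³ - 2*m² - 29*m + 30 = (m - 6)·(m - 1)·(m + 5)
Cancel the common factors (m + 5), (m + 1).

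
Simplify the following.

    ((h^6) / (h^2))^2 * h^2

h^10

Inside the bracket: h^4
Raise to the power 2: h^8
Multiply by h^2: add exponents.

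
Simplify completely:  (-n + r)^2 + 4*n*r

(n + r)^2

Expand the square and combine the 4*n*r term.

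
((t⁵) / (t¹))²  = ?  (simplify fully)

t⁸

Inside the bracket: t⁴
Raise to the power 2: t⁸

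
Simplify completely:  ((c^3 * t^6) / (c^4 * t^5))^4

t^4/c^4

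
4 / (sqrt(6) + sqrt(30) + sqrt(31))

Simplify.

(-48*sqrt(155) + 20*sqrt(31) + 28*sqrt(30) + 220*sqrt(6))/695

Group as (sqrt(6) + sqrt(31)) + sqrt(30); multiply by (sqrt(6) + sqrt(31)) - sqrt(30), then rationalise the remaining surd.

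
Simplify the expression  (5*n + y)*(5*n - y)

Product of conjugates: (P+Q)(P-Q) = P^2 - Q^2.

25*n^2 - y^2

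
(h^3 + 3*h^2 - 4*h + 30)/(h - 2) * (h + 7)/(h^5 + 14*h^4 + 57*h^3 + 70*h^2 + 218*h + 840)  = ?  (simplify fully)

1/(h^2 + 2*h - 8)

Factor: h^3 + 3*h^2 - 4*h + 30 = (h^2 - 2*h + 6)*(h + 5);  h^5 + 14*h^4 + 57*h^3 + 70*h^2 + 218*h + 840 = (h + 4)*(h + 7)*(h + 5)*(h^2 - 2*h + 6)
Cancel the common factors (h^2 - 2*h + 6), (h + 7), (h + 5).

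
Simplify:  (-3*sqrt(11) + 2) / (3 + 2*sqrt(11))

(-72 + 13*sqrt(11))/35

Multiply numerator and denominator by -2*sqrt(11) + 3.
Denominator becomes -35; numerator becomes -13*sqrt(11) + 72.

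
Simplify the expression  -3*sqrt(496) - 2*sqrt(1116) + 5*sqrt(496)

-4*sqrt(31)

3*sqrt(496) = 12*sqrt(31); 2*sqrt(1116) = 12*sqrt(31); 5*sqrt(496) = 20*sqrt(31)
Combine: (-12 - 12 + 20)·sqrt(31) = -4*sqrt(31)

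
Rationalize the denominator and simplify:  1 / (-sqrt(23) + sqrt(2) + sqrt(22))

(-sqrt(23) + 3*sqrt(22) + 43*sqrt(2) + 4*sqrt(253))/175

Group as (sqrt(2) + sqrt(22)) - sqrt(23); multiply by (sqrt(2) + sqrt(22)) + sqrt(23), then rationalise the remaining surd.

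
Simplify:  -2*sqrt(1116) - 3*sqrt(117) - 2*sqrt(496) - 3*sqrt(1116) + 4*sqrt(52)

-38*sqrt(31) - sqrt(13)

2*sqrt(1116) = 12*sqrt(31); 3*sqrt(117) = 9*sqrt(13); 2*sqrt(496) = 8*sqrt(31); 3*sqrt(1116) = 18*sqrt(31); 4*sqrt(52) = 8*sqrt(13)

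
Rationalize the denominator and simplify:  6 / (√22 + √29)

Multiply numerator and denominator by -√29 + √22.
Denominator becomes -7; numerator becomes -6*√29 + 6*√22.

(-6*√22 + 6*√29)/7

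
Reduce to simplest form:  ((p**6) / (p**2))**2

p**8

Inside the bracket: p**4
Raise to the power 2: p**8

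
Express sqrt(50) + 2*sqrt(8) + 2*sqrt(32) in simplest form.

sqrt(50) = 5*sqrt(2); 2*sqrt(8) = 4*sqrt(2); 2*sqrt(32) = 8*sqrt(2)
Combine: (5 + 4 + 8)·sqrt(2) = 17*sqrt(2)

17*sqrt(2)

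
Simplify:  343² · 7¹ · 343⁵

7^22

343² = 7^6; 7¹ = 7^1; 343⁵ = 7^15
Combine exponents: 7^22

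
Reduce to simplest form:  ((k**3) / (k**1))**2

k**4

Inside the bracket: k**2
Raise to the power 2: k**4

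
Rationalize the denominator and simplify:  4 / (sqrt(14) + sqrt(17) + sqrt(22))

Group as (sqrt(14) + sqrt(17)) + sqrt(22); multiply by (sqrt(14) + sqrt(17)) - sqrt(22), then rationalise the remaining surd.

(-16*sqrt(1309) + 36*sqrt(22) + 76*sqrt(17) + 100*sqrt(14))/871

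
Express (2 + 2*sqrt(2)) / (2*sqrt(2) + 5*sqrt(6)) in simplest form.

Multiply numerator and denominator by -5*sqrt(6) + 2*sqrt(2).
Denominator becomes -142; numerator becomes -20*sqrt(3) - 10*sqrt(6) + 4*sqrt(2) + 8.

(-4 - 2*sqrt(2) + 5*sqrt(6) + 10*sqrt(3))/71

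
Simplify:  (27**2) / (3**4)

3**2

27**2 = 3**6; 3**4 = 3**4
Combine exponents: 3**2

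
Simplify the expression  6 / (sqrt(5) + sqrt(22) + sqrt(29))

Group as (sqrt(5) + sqrt(29)) + sqrt(22); multiply by (sqrt(5) + sqrt(29)) - sqrt(22), then rationalise the remaining surd.

(-3*sqrt(3190) - 3*sqrt(29) + 18*sqrt(22) + 69*sqrt(5))/109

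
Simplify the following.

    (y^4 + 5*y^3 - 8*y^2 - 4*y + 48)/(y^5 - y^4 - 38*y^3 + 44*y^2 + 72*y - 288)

1/(y - 6)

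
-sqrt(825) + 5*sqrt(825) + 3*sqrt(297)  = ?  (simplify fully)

29*sqrt(33)

sqrt(825) = 5*sqrt(33); 5*sqrt(825) = 25*sqrt(33); 3*sqrt(297) = 9*sqrt(33)
Combine: (-5 + 25 + 9)·sqrt(33) = 29*sqrt(33)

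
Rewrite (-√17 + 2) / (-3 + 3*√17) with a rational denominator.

Multiply numerator and denominator by -3*√17 - 3.
Denominator becomes -144; numerator becomes -3*√17 + 45.

(-15 + √17)/48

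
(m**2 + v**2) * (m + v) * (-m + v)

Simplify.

-m**4 + v**4

(v+m)(v-m) = -m**2 + v**2; continue pairing.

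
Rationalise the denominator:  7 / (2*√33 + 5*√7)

(-14*√33 + 35*√7)/43

Multiply numerator and denominator by -5*√7 + 2*√33.
Denominator becomes -43; numerator becomes -35*√7 + 14*√33.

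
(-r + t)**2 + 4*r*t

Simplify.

(r + t)**2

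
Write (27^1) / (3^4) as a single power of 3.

27^1 = 3^3; 3^4 = 3^4
Combine exponents: 3^(-1)

3^(-1)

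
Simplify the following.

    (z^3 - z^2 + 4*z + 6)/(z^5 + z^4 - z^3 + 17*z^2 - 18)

1/(z^2 + 2*z - 3)

Factor: z^3 - z^2 + 4*z + 6 = (z + 1)*(z^2 - 2*z + 6);  z^5 + z^4 - z^3 + 17*z^2 - 18 = (z - 1)*(z + 1)*(z + 3)*(z^2 - 2*z + 6)
Cancel the common factors (z^2 - 2*z + 6), (z + 1).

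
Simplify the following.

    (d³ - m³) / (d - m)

d² + d*m + m²

Apply the difference-of-cubes factorisation and cancel (d - m).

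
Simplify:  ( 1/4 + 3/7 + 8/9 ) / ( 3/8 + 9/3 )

790/1701

Numerator: 1/4 + 3/7 + 8/9 = 395/252
Denominator: 3/8 + 9/3 = 27/8
Divide: (395/252) · (8/27) = 790/1701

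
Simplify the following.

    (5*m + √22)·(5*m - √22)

25*m² - 22

Difference of squares with P = 5*m, Q = √22.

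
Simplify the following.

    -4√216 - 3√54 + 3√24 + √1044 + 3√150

-12*√6 + 6*√29

4√216 = 24*√6; 3√54 = 9*√6; 3√24 = 6*√6; √1044 = 6*√29; 3√150 = 15*√6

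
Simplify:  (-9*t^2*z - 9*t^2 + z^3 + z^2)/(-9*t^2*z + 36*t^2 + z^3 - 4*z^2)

Factor: -9*t^2*z - 9*t^2 + z^3 + z^2 = (-3*t + z)*(3*t + z)*(z + 1);  -9*t^2*z + 36*t^2 + z^3 - 4*z^2 = (-3*t + z)*(3*t + z)*(z - 4)
Cancel the common factors (3*t + z), (-3*t + z).

(z + 1)/(z - 4)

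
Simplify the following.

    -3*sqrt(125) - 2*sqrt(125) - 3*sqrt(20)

3*sqrt(125) = 15*sqrt(5); 2*sqrt(125) = 10*sqrt(5); 3*sqrt(20) = 6*sqrt(5)
Combine: (-15 - 10 - 6)·sqrt(5) = -31*sqrt(5)

-31*sqrt(5)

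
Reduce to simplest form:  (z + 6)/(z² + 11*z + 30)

1/(z + 5)

Factor: z² + 11*z + 30 = (z + 6)·(z + 5)
Cancel the common factor (z + 6).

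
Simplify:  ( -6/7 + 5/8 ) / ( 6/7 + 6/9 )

-39/256

Numerator: -6/7 + 5/8 = -13/56
Denominator: 6/7 + 6/9 = 32/21
Divide: (-13/56) · (21/32) = -39/256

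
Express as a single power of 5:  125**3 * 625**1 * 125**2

5**19

125**3 = 5**9; 625**1 = 5**4; 125**2 = 5**6
Combine exponents: 5**19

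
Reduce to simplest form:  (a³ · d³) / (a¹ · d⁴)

a²/d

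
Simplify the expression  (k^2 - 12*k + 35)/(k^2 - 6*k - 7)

Factor: k^2 - 12*k + 35 = (k - 5)*(k - 7);  k^2 - 6*k - 7 = (k + 1)*(k - 7)
Cancel the common factor (k - 7).

(k - 5)/(k + 1)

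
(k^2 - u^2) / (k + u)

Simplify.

k - u

k^2 - u^2 factors as -(-k + u)*(k + u).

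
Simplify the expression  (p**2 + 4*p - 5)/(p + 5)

Factor: p**2 + 4*p - 5 = (p - 1)*(p + 5)
Cancel the common factor (p + 5).

p - 1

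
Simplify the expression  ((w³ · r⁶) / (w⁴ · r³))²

Inside the bracket: (w^-1) · r³
Raise to the power 2: (w^-2) · r⁶

r⁶/w²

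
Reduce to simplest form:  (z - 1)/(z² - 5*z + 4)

Factor: z² - 5*z + 4 = (z - 1)·(z - 4)
Cancel the common factor (z - 1).

1/(z - 4)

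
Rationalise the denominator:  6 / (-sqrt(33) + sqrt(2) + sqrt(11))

(-10*sqrt(33) - 12*sqrt(11) - 21*sqrt(2) - 11*sqrt(6))/26

Group as (sqrt(2) + sqrt(11)) - sqrt(33); multiply by (sqrt(2) + sqrt(11)) + sqrt(33), then rationalise the remaining surd.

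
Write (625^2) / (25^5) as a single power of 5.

625^2 = 5^8; 25^5 = 5^10
Combine exponents: 5^(-2)

5^(-2)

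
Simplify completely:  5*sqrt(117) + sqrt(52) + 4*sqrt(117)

5*sqrt(117) = 15*sqrt(13); sqrt(52) = 2*sqrt(13); 4*sqrt(117) = 12*sqrt(13)
Combine: (15 + 2 + 12)·sqrt(13) = 29*sqrt(13)

29*sqrt(13)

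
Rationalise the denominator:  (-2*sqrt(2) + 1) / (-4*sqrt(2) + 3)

Multiply numerator and denominator by 3 + 4*sqrt(2).
Denominator becomes -23; numerator becomes -13 - 2*sqrt(2).

(2*sqrt(2) + 13)/23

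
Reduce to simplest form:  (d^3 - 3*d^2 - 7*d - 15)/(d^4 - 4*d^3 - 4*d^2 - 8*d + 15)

Factor: d^3 - 3*d^2 - 7*d - 15 = (d - 5)*(d^2 + 2*d + 3);  d^4 - 4*d^3 - 4*d^2 - 8*d + 15 = (d - 1)*(d^2 + 2*d + 3)*(d - 5)
Cancel the common factors (d^2 + 2*d + 3), (d - 5).

1/(d - 1)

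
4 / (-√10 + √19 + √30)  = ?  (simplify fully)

Group as (√19 + √30) - √10; multiply by (√19 + √30) + √10, then rationalise the remaining surd.

(-156*√10 - 4*√30 + 84*√19 + 80*√57)/759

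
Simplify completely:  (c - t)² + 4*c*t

(c + t)²

Expanding gives c² + 2*c*t + t², a perfect square.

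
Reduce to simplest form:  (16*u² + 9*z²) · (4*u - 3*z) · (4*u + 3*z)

Telescope via difference of squares: ((4*u)+(3*z))((4*u)-(3*z)) = 16*u² - 9*z², then repeat with the next factor.

256*u⁴ - 81*z⁴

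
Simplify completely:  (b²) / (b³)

Quotient: (b^-1)

1/b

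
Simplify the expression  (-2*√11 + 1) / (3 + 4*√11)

(-91 + 10*√11)/167

Multiply numerator and denominator by -4*√11 + 3.
Denominator becomes -167; numerator becomes -10*√11 + 91.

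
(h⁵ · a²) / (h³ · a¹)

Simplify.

Quotient: h² · a¹

a*h²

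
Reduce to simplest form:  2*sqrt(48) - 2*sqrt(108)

2*sqrt(48) = 8*sqrt(3); 2*sqrt(108) = 12*sqrt(3)
Combine: (8 - 12)·sqrt(3) = -4*sqrt(3)

-4*sqrt(3)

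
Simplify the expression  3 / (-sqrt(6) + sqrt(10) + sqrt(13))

(-17*sqrt(6) + 3*sqrt(13) + 9*sqrt(10) + 4*sqrt(195))/77

Group as (sqrt(10) + sqrt(13)) - sqrt(6); multiply by (sqrt(10) + sqrt(13)) + sqrt(6), then rationalise the remaining surd.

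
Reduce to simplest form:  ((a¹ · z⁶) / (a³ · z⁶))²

Inside the bracket: (a^-2)
Raise to the power 2: (a^-4)

a^(-4)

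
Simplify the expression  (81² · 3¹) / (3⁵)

81² = 3^8; 3¹ = 3^1; 3⁵ = 3^5
Combine exponents: 3^4

3^4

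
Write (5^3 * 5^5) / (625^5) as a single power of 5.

5^(-12)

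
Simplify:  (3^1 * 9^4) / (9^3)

3^3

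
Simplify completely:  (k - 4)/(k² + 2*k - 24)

1/(k + 6)

Factor: k² + 2*k - 24 = (k + 6)·(k - 4)
Cancel the common factor (k - 4).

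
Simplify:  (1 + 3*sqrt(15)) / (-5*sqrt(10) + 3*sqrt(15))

(-75*sqrt(6) - 135 - 5*sqrt(10) - 3*sqrt(15))/115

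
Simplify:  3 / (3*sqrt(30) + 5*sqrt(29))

Multiply numerator and denominator by -5*sqrt(29) + 3*sqrt(30).
Denominator becomes -455; numerator becomes -15*sqrt(29) + 9*sqrt(30).

(-9*sqrt(30) + 15*sqrt(29))/455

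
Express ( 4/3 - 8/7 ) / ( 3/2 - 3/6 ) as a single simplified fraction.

Numerator: 4/3 - 8/7 = 4/21
Denominator: 3/2 - 3/6 = 1
Divide: (4/21) · (1) = 4/21

4/21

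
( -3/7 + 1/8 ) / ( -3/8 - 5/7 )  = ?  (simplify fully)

Numerator: -3/7 + 1/8 = -17/56
Denominator: -3/8 - 5/7 = -61/56
Divide: (-17/56) · (-56/61) = 17/61

17/61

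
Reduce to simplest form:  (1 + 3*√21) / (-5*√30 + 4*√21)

(-45*√70 - 252 - 5*√30 - 4*√21)/414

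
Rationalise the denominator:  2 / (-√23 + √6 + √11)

(3*√23 + 9*√11 + 14*√6 + √1518)/57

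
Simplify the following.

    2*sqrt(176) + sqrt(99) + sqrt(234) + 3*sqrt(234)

2*sqrt(176) = 8*sqrt(11); sqrt(99) = 3*sqrt(11); sqrt(234) = 3*sqrt(26); 3*sqrt(234) = 9*sqrt(26)

11*sqrt(11) + 12*sqrt(26)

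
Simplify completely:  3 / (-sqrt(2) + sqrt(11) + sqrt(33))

Group as (sqrt(11) + sqrt(33)) - sqrt(2); multiply by (sqrt(11) + sqrt(33)) + sqrt(2), then rationalise the remaining surd.

(-12*sqrt(11) - 11*sqrt(6) + 21*sqrt(2) + 10*sqrt(33))/52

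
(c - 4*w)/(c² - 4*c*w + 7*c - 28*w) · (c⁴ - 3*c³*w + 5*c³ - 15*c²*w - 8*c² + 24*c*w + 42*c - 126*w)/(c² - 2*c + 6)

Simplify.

c - 3*w

Factor: c² - 4*c*w + 7*c - 28*w = (c + 7)·(c - 4*w);  c⁴ - 3*c³*w + 5*c³ - 15*c²*w - 8*c² + 24*c*w + 42*c - 126*w = (c + 7)·(c² - 2*c + 6)·(c - 3*w)
Cancel the common factors (c² - 2*c + 6), (c - 4*w), (c + 7).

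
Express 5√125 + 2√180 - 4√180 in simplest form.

5√125 = 25*√5; 2√180 = 12*√5; 4√180 = 24*√5
Combine: (25 + 12 - 24)·√5 = 13*√5

13*√5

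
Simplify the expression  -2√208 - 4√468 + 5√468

2√208 = 8*√13; 4√468 = 24*√13; 5√468 = 30*√13
Combine: (-8 - 24 + 30)·√13 = -2*√13

-2*√13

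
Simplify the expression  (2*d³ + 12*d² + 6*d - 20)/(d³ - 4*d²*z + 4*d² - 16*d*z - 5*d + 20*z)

(-2*d - 4)/(-d + 4*z)

Factor: 2*d³ + 12*d² + 6*d - 20 = 2·(d + 5)·(d - 1)·(d + 2);  d³ - 4*d²*z + 4*d² - 16*d*z - 5*d + 20*z = (d + 5)·(d - 1)·(d - 4*z)
Cancel the common factors (d + 5), (d - 1).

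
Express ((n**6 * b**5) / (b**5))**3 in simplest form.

Inside the bracket: n**6
Raise to the power 3: n**18

n**18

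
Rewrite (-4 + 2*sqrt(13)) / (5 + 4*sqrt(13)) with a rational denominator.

(-26*sqrt(13) + 124)/183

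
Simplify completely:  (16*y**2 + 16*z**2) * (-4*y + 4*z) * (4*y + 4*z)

-256*y**4 + 256*z**4

Pair the conjugate factors: ((4*z)+(4*y))((4*z)-(4*y)) = -16*y**2 + 16*z**2, then repeat with the next factor.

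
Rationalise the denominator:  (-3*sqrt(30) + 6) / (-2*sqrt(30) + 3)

(-sqrt(30) + 54)/37

Multiply numerator and denominator by 3 + 2*sqrt(30).
Denominator becomes -111; numerator becomes -162 + 3*sqrt(30).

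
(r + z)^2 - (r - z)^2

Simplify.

4*r*z

Write as f(r,z) - f(r,-z) and expand.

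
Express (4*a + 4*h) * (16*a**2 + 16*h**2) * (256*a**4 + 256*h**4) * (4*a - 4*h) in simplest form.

Pair the conjugate factors: ((4*a)+(4*h))((4*a)-(4*h)) = 16*a**2 - 16*h**2, then repeat with the next factor.

65536*a**8 - 65536*h**8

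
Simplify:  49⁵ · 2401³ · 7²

49⁵ = 7^10; 2401³ = 7^12; 7² = 7^2
Combine exponents: 7^24

7^24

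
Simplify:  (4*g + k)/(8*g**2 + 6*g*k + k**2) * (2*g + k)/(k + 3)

Factor: 8*g**2 + 6*g*k + k**2 = (4*g + k)*(2*g + k)
Cancel the common factors (2*g + k), (4*g + k).

1/(k + 3)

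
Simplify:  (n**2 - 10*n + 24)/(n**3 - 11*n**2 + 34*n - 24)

Factor: n**2 - 10*n + 24 = (n - 6)*(n - 4);  n**3 - 11*n**2 + 34*n - 24 = (n - 6)*(n - 1)*(n - 4)
Cancel the common factors (n - 4), (n - 6).

1/(n - 1)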